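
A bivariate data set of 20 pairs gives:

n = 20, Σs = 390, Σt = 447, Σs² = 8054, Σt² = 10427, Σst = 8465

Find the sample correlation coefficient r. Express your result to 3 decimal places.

-0.568

r = (nΣst − ΣsΣt) / √[(nΣs² − (Σs)²)(nΣt² − (Σt)²)]
Numerator: 20×8465 − 390×447 = -5030
Denominator: √[(161080 − 152100)(208540 − 199809)] = √[8980 × 8731] = 8854.6248
r = -5030 / 8854.6248 ≈ -0.568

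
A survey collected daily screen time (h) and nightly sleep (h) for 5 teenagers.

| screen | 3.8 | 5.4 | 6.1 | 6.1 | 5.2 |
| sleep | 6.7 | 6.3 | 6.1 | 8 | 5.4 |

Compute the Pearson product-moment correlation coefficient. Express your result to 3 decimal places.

n = 5, Σx = 26.6, Σy = 32.5, Σx² = 145.06, Σy² = 214.95, Σxy = 173.57
nΣxy − ΣxΣy = 867.85 − 864.5 = 3.35
nΣx² − (Σx)² = 725.3 − 707.56 = 17.74; nΣy² − (Σy)² = 1074.75 − 1056.25 = 18.5
r = 3.35 / √(17.74 × 18.5) = 3.35 / 18.1160 ≈ 0.185

0.185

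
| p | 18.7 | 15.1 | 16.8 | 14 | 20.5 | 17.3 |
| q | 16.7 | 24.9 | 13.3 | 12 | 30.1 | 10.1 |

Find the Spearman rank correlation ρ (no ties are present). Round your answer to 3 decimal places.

Rank p: 5, 2, 3, 1, 6, 4
Rank q: 4, 5, 3, 2, 6, 1
d = rank(p) − rank(q): 1, -3, 0, -1, 0, 3; Σd² = 20
ρ = 1 − 6Σd² / [n(n²−1)] = 1 − 6×20 / (6×35) = 1 − 120/210 ≈ 0.429

0.429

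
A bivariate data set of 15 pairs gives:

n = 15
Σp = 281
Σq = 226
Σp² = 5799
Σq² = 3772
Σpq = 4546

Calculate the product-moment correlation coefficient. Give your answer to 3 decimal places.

0.705

r = (nΣpq − ΣpΣq) / √[(nΣp² − (Σp)²)(nΣq² − (Σq)²)]
Numerator: 15×4546 − 281×226 = 4684
Denominator: √[(86985 − 78961)(56580 − 51076)] = √[8024 × 5504] = 6645.6073
r = 4684 / 6645.6073 ≈ 0.705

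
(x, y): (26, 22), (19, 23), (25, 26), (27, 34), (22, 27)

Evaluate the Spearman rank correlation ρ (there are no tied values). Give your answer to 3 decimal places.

Rank x: 4, 1, 3, 5, 2
Rank y: 1, 2, 3, 5, 4
d = rank(x) − rank(y): 3, -1, 0, 0, -2; Σd² = 14
ρ = 1 − 6Σd² / [n(n²−1)] = 1 − 6×14 / (5×24) = 1 − 84/120 ≈ 0.300

0.300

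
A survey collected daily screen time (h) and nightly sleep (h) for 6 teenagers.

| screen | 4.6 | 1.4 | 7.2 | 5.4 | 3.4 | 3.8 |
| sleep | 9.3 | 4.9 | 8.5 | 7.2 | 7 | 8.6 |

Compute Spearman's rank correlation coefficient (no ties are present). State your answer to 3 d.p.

Rank screen: 4, 1, 6, 5, 2, 3
Rank sleep: 6, 1, 4, 3, 2, 5
d = rank(screen) − rank(sleep): -2, 0, 2, 2, 0, -2; Σd² = 16
ρ = 1 − 6Σd² / [n(n²−1)] = 1 − 6×16 / (6×35) = 1 − 96/210 ≈ 0.543

0.543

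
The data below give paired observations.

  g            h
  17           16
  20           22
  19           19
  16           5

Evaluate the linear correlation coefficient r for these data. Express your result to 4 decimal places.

n = 4, Σg = 72, Σh = 62, Σg² = 1306, Σh² = 1126, Σgh = 1153
nΣgh − ΣgΣh = 4612 − 4464 = 148
nΣg² − (Σg)² = 5224 − 5184 = 40; nΣh² − (Σh)² = 4504 − 3844 = 660
r = 148 / √(40 × 660) = 148 / 162.4808 ≈ 0.9109

0.9109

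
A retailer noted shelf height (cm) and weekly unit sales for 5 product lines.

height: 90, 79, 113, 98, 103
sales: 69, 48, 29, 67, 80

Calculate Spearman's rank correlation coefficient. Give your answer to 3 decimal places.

Rank height: 2, 1, 5, 3, 4
Rank sales: 4, 2, 1, 3, 5
d = rank(height) − rank(sales): -2, -1, 4, 0, -1; Σd² = 22
ρ = 1 − 6Σd² / [n(n²−1)] = 1 − 6×22 / (5×24) = 1 − 132/120 ≈ -0.100

-0.100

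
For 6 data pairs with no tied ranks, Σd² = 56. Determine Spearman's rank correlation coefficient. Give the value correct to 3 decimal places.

-0.600

ρ = 1 − 6Σd² / [n(n²−1)] = 1 − 6×56 / (6×35)
  = 1 − 336/210 = 1 − 1.6000 ≈ -0.600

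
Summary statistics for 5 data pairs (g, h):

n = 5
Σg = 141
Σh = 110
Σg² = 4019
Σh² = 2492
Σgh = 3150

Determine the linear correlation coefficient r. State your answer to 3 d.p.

r = (nΣgh − ΣgΣh) / √[(nΣg² − (Σg)²)(nΣh² − (Σh)²)]
Numerator: 5×3150 − 141×110 = 240
Denominator: √[(20095 − 19881)(12460 − 12100)] = √[214 × 360] = 277.5608
r = 240 / 277.5608 ≈ 0.865

0.865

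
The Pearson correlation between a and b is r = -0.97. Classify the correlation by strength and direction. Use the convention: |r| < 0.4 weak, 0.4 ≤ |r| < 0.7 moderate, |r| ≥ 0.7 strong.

strong negative

r = -0.97 < 0 so the relationship is negative.
|r| = 0.97, which falls in the strong range.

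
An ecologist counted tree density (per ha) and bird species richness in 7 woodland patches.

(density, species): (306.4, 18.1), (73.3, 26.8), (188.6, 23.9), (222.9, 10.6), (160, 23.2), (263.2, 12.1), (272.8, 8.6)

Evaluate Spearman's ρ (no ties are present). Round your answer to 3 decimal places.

Rank density: 7, 1, 3, 4, 2, 5, 6
Rank species: 4, 7, 6, 2, 5, 3, 1
d = rank(density) − rank(species): 3, -6, -3, 2, -3, 2, 5; Σd² = 96
ρ = 1 − 6Σd² / [n(n²−1)] = 1 − 6×96 / (7×48) = 1 − 576/336 ≈ -0.714

-0.714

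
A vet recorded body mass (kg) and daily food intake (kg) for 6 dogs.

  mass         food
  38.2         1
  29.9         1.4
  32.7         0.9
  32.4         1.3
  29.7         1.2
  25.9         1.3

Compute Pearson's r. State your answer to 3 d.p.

-0.626

n = 6, Σx = 188.8, Σy = 7.1, Σx² = 6025.2, Σy² = 8.59, Σxy = 220.92
nΣxy − ΣxΣy = 1325.52 − 1340.48 = -14.96
nΣx² − (Σx)² = 36151.2 − 35645.44 = 505.76; nΣy² − (Σy)² = 51.54 − 50.41 = 1.13
r = -14.96 / √(505.76 × 1.13) = -14.96 / 23.9063 ≈ -0.626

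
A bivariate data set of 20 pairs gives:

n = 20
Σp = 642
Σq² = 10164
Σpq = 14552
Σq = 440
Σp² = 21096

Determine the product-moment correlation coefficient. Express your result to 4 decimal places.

0.8808

r = (nΣpq − ΣpΣq) / √[(nΣp² − (Σp)²)(nΣq² − (Σq)²)]
Numerator: 20×14552 − 642×440 = 8560
Denominator: √[(421920 − 412164)(203280 − 193600)] = √[9756 × 9680] = 9717.9257
r = 8560 / 9717.9257 ≈ 0.8808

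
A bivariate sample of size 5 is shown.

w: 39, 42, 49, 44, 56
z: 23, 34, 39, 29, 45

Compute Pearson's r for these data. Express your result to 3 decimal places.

n = 5, Σw = 230, Σz = 170, Σw² = 10758, Σz² = 6072, Σwz = 8032
nΣwz − ΣwΣz = 40160 − 39100 = 1060
nΣw² − (Σw)² = 53790 − 52900 = 890; nΣz² − (Σz)² = 30360 − 28900 = 1460
r = 1060 / √(890 × 1460) = 1060 / 1139.9123 ≈ 0.930

0.930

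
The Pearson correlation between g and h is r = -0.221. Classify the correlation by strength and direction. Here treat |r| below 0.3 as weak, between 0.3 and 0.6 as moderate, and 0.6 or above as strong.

weak negative

r = -0.221 < 0 so the relationship is negative.
|r| = 0.221, which falls in the weak range.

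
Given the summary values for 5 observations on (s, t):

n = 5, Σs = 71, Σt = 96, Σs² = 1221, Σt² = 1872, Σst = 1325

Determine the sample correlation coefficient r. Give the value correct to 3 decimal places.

-0.488

r = (nΣst − ΣsΣt) / √[(nΣs² − (Σs)²)(nΣt² − (Σt)²)]
Numerator: 5×1325 − 71×96 = -191
Denominator: √[(6105 − 5041)(9360 − 9216)] = √[1064 × 144] = 391.4282
r = -191 / 391.4282 ≈ -0.488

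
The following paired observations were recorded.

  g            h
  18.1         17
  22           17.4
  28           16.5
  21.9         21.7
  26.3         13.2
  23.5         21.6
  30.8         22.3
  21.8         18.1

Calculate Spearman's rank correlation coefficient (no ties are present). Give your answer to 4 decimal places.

0.0476

Rank g: 1, 4, 7, 3, 6, 5, 8, 2
Rank h: 3, 4, 2, 7, 1, 6, 8, 5
d = rank(g) − rank(h): -2, 0, 5, -4, 5, -1, 0, -3; Σd² = 80
ρ = 1 − 6Σd² / [n(n²−1)] = 1 − 6×80 / (8×63) = 1 − 480/504 ≈ 0.0476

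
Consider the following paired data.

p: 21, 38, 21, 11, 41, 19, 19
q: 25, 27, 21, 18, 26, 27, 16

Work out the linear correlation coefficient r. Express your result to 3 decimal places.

0.629

n = 7, Σp = 170, Σq = 160, Σp² = 4850, Σq² = 3780, Σpq = 4073
nΣpq − ΣpΣq = 28511 − 27200 = 1311
nΣp² − (Σp)² = 33950 − 28900 = 5050; nΣq² − (Σq)² = 26460 − 25600 = 860
r = 1311 / √(5050 × 860) = 1311 / 2083.9866 ≈ 0.629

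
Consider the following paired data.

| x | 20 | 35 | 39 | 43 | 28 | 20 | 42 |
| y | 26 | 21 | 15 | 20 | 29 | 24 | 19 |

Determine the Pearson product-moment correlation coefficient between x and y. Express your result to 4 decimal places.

n = 7, Σx = 227, Σy = 154, Σx² = 7943, Σy² = 3520, Σxy = 4790
nΣxy − ΣxΣy = 33530 − 34958 = -1428
nΣx² − (Σx)² = 55601 − 51529 = 4072; nΣy² − (Σy)² = 24640 − 23716 = 924
r = -1428 / √(4072 × 924) = -1428 / 1939.7237 ≈ -0.7362

-0.7362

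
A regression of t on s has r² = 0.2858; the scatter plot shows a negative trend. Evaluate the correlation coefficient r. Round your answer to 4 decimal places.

|r| = √0.2858 = 0.5346
The association is negative, so r = −0.5346.

-0.5346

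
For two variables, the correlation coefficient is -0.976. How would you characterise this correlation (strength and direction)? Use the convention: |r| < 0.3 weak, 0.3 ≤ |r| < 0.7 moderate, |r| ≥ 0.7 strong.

strong negative

r = -0.976 < 0 so the relationship is negative.
|r| = 0.976, which falls in the strong range.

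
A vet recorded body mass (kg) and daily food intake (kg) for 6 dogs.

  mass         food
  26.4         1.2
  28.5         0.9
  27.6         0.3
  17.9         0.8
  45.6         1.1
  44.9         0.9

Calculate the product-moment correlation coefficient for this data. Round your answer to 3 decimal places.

0.291

n = 6, Σx = 190.9, Σy = 5.2, Σx² = 6686.75, Σy² = 5, Σxy = 170.5
nΣxy − ΣxΣy = 1023 − 992.68 = 30.32
nΣx² − (Σx)² = 40120.5 − 36442.81 = 3677.69; nΣy² − (Σy)² = 30 − 27.04 = 2.96
r = 30.32 / √(3677.69 × 2.96) = 30.32 / 104.3358 ≈ 0.291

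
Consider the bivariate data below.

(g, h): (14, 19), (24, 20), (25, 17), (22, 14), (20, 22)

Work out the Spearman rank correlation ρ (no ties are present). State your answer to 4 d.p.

Rank g: 1, 4, 5, 3, 2
Rank h: 3, 4, 2, 1, 5
d = rank(g) − rank(h): -2, 0, 3, 2, -3; Σd² = 26
ρ = 1 − 6Σd² / [n(n²−1)] = 1 − 6×26 / (5×24) = 1 − 156/120 ≈ -0.3000

-0.3000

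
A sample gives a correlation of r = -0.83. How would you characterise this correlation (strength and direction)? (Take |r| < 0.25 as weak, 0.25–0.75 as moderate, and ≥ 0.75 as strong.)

r = -0.83 < 0 so the relationship is negative.
|r| = 0.83, which falls in the strong range.

strong negative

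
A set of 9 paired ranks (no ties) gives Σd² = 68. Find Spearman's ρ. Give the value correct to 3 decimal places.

0.433

ρ = 1 − 6Σd² / [n(n²−1)] = 1 − 6×68 / (9×80)
  = 1 − 408/720 = 1 − 0.5667 ≈ 0.433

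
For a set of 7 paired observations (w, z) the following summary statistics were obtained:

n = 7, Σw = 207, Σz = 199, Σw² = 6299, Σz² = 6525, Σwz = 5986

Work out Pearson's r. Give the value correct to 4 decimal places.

r = (nΣwz − ΣwΣz) / √[(nΣw² − (Σw)²)(nΣz² − (Σz)²)]
Numerator: 7×5986 − 207×199 = 709
Denominator: √[(44093 − 42849)(45675 − 39601)] = √[1244 × 6074] = 2748.8281
r = 709 / 2748.8281 ≈ 0.2579

0.2579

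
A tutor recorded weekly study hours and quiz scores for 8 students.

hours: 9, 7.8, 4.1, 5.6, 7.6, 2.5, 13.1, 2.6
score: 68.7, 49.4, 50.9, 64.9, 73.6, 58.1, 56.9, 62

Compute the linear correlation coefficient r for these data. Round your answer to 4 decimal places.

0.0923

n = 8, Σx = 52.3, Σy = 484.5, Σx² = 432.39, Σy² = 29837.05, Σxy = 3186.95
nΣxy − ΣxΣy = 25495.6 − 25339.35 = 156.25
nΣx² − (Σx)² = 3459.12 − 2735.29 = 723.83; nΣy² − (Σy)² = 238696.4 − 234740.25 = 3956.15
r = 156.25 / √(723.83 × 3956.15) = 156.25 / 1692.2116 ≈ 0.0923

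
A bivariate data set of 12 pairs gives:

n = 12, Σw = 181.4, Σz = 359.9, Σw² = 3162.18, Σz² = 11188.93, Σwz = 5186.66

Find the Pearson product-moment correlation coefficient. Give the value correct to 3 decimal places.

-0.623

r = (nΣwz − ΣwΣz) / √[(nΣw² − (Σw)²)(nΣz² − (Σz)²)]
Numerator: 12×5186.66 − 181.4×359.9 = -3045.94
Denominator: √[(37946.16 − 32905.96)(134267.16 − 129528.01)] = √[5040.2 × 4739.15] = 4887.3576
r = -3045.94 / 4887.3576 ≈ -0.623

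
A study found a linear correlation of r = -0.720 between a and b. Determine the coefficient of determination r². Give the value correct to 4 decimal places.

r² = (-0.720)² = 0.5184

0.5184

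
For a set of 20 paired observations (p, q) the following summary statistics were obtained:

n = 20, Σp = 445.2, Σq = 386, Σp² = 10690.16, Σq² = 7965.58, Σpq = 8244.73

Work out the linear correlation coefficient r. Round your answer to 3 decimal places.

-0.548

r = (nΣpq − ΣpΣq) / √[(nΣp² − (Σp)²)(nΣq² − (Σq)²)]
Numerator: 20×8244.73 − 445.2×386 = -6952.6
Denominator: √[(213803.2 − 198203.04)(159311.6 − 148996)] = √[15600.16 × 10315.6] = 12685.6222
r = -6952.6 / 12685.6222 ≈ -0.548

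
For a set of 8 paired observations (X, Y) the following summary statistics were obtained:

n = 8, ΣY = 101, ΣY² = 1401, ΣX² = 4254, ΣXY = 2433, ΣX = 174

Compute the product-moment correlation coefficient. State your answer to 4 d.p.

r = (nΣXY − ΣXΣY) / √[(nΣX² − (ΣX)²)(nΣY² − (ΣY)²)]
Numerator: 8×2433 − 174×101 = 1890
Denominator: √[(34032 − 30276)(11208 − 10201)] = √[3756 × 1007] = 1944.8116
r = 1890 / 1944.8116 ≈ 0.9718

0.9718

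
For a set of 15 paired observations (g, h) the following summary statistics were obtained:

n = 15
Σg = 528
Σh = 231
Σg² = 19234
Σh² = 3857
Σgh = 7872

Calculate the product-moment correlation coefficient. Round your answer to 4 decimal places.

-0.5881

r = (nΣgh − ΣgΣh) / √[(nΣg² − (Σg)²)(nΣh² − (Σh)²)]
Numerator: 15×7872 − 528×231 = -3888
Denominator: √[(288510 − 278784)(57855 − 53361)] = √[9726 × 4494] = 6611.2513
r = -3888 / 6611.2513 ≈ -0.5881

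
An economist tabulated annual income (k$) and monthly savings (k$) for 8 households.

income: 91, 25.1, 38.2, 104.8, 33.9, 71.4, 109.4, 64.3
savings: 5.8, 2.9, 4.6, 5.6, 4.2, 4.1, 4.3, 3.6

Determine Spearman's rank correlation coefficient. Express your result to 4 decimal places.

0.5952

Rank income: 6, 1, 3, 7, 2, 5, 8, 4
Rank savings: 8, 1, 6, 7, 4, 3, 5, 2
d = rank(income) − rank(savings): -2, 0, -3, 0, -2, 2, 3, 2; Σd² = 34
ρ = 1 − 6Σd² / [n(n²−1)] = 1 − 6×34 / (8×63) = 1 − 204/504 ≈ 0.5952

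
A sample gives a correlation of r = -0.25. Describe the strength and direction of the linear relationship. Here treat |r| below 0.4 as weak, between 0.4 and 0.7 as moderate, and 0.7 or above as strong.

weak negative

r = -0.25 < 0 so the relationship is negative.
|r| = 0.25, which falls in the weak range.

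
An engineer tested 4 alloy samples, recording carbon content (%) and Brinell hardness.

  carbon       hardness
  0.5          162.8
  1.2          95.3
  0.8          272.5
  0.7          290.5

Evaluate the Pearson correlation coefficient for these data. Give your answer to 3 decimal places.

n = 4, Σx = 3.2, Σy = 821.1, Σx² = 2.82, Σy² = 194232.43, Σxy = 617.11
nΣxy − ΣxΣy = 2468.44 − 2627.52 = -159.08
nΣx² − (Σx)² = 11.28 − 10.24 = 1.04; nΣy² − (Σy)² = 776929.72 − 674205.21 = 102724.51
r = -159.08 / √(1.04 × 102724.51) = -159.08 / 326.8539 ≈ -0.487

-0.487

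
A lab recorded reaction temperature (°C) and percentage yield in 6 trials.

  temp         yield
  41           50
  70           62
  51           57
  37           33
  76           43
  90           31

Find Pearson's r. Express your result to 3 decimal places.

-0.161

n = 6, Σx = 365, Σy = 276, Σx² = 24427, Σy² = 13492, Σxy = 16576
nΣxy − ΣxΣy = 99456 − 100740 = -1284
nΣx² − (Σx)² = 146562 − 133225 = 13337; nΣy² − (Σy)² = 80952 − 76176 = 4776
r = -1284 / √(13337 × 4776) = -1284 / 7981.0721 ≈ -0.161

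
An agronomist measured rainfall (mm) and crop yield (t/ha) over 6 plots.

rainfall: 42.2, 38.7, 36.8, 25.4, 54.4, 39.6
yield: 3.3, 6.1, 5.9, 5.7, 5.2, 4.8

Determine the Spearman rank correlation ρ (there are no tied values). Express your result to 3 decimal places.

-0.600

Rank rainfall: 5, 3, 2, 1, 6, 4
Rank yield: 1, 6, 5, 4, 3, 2
d = rank(rainfall) − rank(yield): 4, -3, -3, -3, 3, 2; Σd² = 56
ρ = 1 − 6Σd² / [n(n²−1)] = 1 − 6×56 / (6×35) = 1 − 336/210 ≈ -0.600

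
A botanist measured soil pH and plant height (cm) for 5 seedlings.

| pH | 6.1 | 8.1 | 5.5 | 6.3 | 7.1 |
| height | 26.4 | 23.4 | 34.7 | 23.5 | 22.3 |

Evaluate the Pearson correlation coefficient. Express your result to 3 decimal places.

-0.725

n = 5, Σx = 33.1, Σy = 130.3, Σx² = 223.17, Σy² = 3498.15, Σxy = 847.81
nΣxy − ΣxΣy = 4239.05 − 4312.93 = -73.88
nΣx² − (Σx)² = 1115.85 − 1095.61 = 20.24; nΣy² − (Σy)² = 17490.75 − 16978.09 = 512.66
r = -73.88 / √(20.24 × 512.66) = -73.88 / 101.8638 ≈ -0.725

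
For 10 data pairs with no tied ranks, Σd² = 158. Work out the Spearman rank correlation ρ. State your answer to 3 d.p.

ρ = 1 − 6Σd² / [n(n²−1)] = 1 − 6×158 / (10×99)
  = 1 − 948/990 = 1 − 0.9576 ≈ 0.042

0.042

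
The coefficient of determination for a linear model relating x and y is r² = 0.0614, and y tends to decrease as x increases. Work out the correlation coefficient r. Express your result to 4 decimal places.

-0.2478

|r| = √0.0614 = 0.2478
The association is negative, so r = −0.2478.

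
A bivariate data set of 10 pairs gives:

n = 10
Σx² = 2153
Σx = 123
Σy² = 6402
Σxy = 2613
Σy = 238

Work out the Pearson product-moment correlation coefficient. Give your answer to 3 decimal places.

r = (nΣxy − ΣxΣy) / √[(nΣx² − (Σx)²)(nΣy² − (Σy)²)]
Numerator: 10×2613 − 123×238 = -3144
Denominator: √[(21530 − 15129)(64020 − 56644)] = √[6401 × 7376] = 6871.2281
r = -3144 / 6871.2281 ≈ -0.458

-0.458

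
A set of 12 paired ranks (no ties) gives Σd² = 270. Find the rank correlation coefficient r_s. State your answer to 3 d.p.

ρ = 1 − 6Σd² / [n(n²−1)] = 1 − 6×270 / (12×143)
  = 1 − 1620/1716 = 1 − 0.9441 ≈ 0.056

0.056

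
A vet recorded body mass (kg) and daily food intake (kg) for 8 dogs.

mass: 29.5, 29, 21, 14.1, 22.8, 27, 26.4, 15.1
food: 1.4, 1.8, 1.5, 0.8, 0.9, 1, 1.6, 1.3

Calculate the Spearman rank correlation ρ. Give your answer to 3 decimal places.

Rank mass: 8, 7, 3, 1, 4, 6, 5, 2
Rank food: 5, 8, 6, 1, 2, 3, 7, 4
d = rank(mass) − rank(food): 3, -1, -3, 0, 2, 3, -2, -2; Σd² = 40
ρ = 1 − 6Σd² / [n(n²−1)] = 1 − 6×40 / (8×63) = 1 − 240/504 ≈ 0.524

0.524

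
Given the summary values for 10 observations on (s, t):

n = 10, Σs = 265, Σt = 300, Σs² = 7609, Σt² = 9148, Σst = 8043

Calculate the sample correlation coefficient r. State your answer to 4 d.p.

r = (nΣst − ΣsΣt) / √[(nΣs² − (Σs)²)(nΣt² − (Σt)²)]
Numerator: 10×8043 − 265×300 = 930
Denominator: √[(76090 − 70225)(91480 − 90000)] = √[5865 × 1480] = 2946.2179
r = 930 / 2946.2179 ≈ 0.3157

0.3157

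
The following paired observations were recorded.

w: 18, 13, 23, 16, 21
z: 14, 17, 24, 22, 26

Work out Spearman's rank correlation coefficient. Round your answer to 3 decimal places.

0.600

Rank w: 3, 1, 5, 2, 4
Rank z: 1, 2, 4, 3, 5
d = rank(w) − rank(z): 2, -1, 1, -1, -1; Σd² = 8
ρ = 1 − 6Σd² / [n(n²−1)] = 1 − 6×8 / (5×24) = 1 − 48/120 ≈ 0.600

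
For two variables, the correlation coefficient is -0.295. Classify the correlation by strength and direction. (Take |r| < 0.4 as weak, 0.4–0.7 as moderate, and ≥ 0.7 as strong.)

weak negative

r = -0.295 < 0 so the relationship is negative.
|r| = 0.295, which falls in the weak range.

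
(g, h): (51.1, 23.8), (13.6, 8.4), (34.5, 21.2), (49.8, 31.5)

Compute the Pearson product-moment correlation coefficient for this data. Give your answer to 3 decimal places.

0.929

n = 4, Σg = 149, Σh = 84.9, Σg² = 6466.46, Σh² = 2078.69, Σgh = 3630.52
nΣgh − ΣgΣh = 14522.08 − 12650.1 = 1871.98
nΣg² − (Σg)² = 25865.84 − 22201 = 3664.84; nΣh² − (Σh)² = 8314.76 − 7208.01 = 1106.75
r = 1871.98 / √(3664.84 × 1106.75) = 1871.98 / 2013.9667 ≈ 0.929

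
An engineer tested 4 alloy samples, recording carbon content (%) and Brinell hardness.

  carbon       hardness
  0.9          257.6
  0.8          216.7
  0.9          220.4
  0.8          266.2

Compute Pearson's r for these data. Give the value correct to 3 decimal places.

n = 4, Σx = 3.4, Σy = 960.9, Σx² = 2.9, Σy² = 232755.25, Σxy = 816.52
nΣxy − ΣxΣy = 3266.08 − 3267.06 = -0.98
nΣx² − (Σx)² = 11.6 − 11.56 = 0.04; nΣy² − (Σy)² = 931021 − 923328.81 = 7692.19
r = -0.98 / √(0.04 × 7692.19) = -0.98 / 17.5410 ≈ -0.056

-0.056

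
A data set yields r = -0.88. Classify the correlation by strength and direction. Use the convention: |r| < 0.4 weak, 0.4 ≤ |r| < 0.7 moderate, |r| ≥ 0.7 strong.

r = -0.88 < 0 so the relationship is negative.
|r| = 0.88, which falls in the strong range.

strong negative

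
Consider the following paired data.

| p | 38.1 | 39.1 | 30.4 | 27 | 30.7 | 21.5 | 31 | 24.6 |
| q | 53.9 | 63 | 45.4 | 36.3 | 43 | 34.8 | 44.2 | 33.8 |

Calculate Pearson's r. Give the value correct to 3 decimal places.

0.952

n = 8, Σp = 242.4, Σq = 354.4, Σp² = 7604.48, Σq² = 16409.18, Σpq = 11147.13
nΣpq − ΣpΣq = 89177.04 − 85906.56 = 3270.48
nΣp² − (Σp)² = 60835.84 − 58757.76 = 2078.08; nΣq² − (Σq)² = 131273.44 − 125599.36 = 5674.08
r = 3270.48 / √(2078.08 × 5674.08) = 3270.48 / 3433.8305 ≈ 0.952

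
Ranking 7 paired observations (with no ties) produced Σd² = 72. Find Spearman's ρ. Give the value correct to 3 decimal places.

-0.286

ρ = 1 − 6Σd² / [n(n²−1)] = 1 − 6×72 / (7×48)
  = 1 − 432/336 = 1 − 1.2857 ≈ -0.286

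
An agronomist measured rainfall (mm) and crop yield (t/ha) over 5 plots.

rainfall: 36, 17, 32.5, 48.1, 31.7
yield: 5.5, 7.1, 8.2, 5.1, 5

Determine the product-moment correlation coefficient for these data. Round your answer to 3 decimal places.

n = 5, Σx = 165.3, Σy = 30.9, Σx² = 5959.75, Σy² = 198.91, Σxy = 989.01
nΣxy − ΣxΣy = 4945.05 − 5107.77 = -162.72
nΣx² − (Σx)² = 29798.75 − 27324.09 = 2474.66; nΣy² − (Σy)² = 994.55 − 954.81 = 39.74
r = -162.72 / √(2474.66 × 39.74) = -162.72 / 313.5969 ≈ -0.519

-0.519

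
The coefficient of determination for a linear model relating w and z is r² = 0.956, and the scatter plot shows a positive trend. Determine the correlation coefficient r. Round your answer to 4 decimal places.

0.9778

|r| = √0.956 = 0.9778
The association is positive, so r = 0.9778.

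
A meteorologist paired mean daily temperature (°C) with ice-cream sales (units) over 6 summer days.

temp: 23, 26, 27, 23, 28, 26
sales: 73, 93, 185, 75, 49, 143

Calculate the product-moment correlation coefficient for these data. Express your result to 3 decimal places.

n = 6, Σx = 153, Σy = 618, Σx² = 3923, Σy² = 76678, Σxy = 15907
nΣxy − ΣxΣy = 95442 − 94554 = 888
nΣx² − (Σx)² = 23538 − 23409 = 129; nΣy² − (Σy)² = 460068 − 381924 = 78144
r = 888 / √(129 × 78144) = 888 / 3174.9923 ≈ 0.280

0.280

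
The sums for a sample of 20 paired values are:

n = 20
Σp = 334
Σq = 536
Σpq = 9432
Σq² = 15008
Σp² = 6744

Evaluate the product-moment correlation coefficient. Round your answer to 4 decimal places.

0.5551

r = (nΣpq − ΣpΣq) / √[(nΣp² − (Σp)²)(nΣq² − (Σq)²)]
Numerator: 20×9432 − 334×536 = 9616
Denominator: √[(134880 − 111556)(300160 − 287296)] = √[23324 × 12864] = 17321.6609
r = 9616 / 17321.6609 ≈ 0.5551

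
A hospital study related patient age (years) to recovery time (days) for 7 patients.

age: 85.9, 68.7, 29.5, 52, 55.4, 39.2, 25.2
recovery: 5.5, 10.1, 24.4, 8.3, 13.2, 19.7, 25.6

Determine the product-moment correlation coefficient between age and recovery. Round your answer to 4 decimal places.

n = 7, Σx = 355.9, Σy = 106.8, Σx² = 20913.59, Σy² = 2014.2, Σxy = 4466.36
nΣxy − ΣxΣy = 31264.52 − 38010.12 = -6745.6
nΣx² − (Σx)² = 146395.13 − 126664.81 = 19730.32; nΣy² − (Σy)² = 14099.4 − 11406.24 = 2693.16
r = -6745.6 / √(19730.32 × 2693.16) = -6745.6 / 7289.5067 ≈ -0.9254

-0.9254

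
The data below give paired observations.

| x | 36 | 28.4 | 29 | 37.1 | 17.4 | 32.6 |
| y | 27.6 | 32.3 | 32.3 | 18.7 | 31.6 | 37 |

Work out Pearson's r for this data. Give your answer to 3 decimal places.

-0.459

n = 6, Σx = 180.5, Σy = 179.5, Σx² = 5685.49, Σy² = 5565.59, Σxy = 5297.43
nΣxy − ΣxΣy = 31784.58 − 32399.75 = -615.17
nΣx² − (Σx)² = 34112.94 − 32580.25 = 1532.69; nΣy² − (Σy)² = 33393.54 − 32220.25 = 1173.29
r = -615.17 / √(1532.69 × 1173.29) = -615.17 / 1341.0033 ≈ -0.459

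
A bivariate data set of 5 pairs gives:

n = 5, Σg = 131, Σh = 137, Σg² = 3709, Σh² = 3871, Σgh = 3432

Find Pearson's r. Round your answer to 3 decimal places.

r = (nΣgh − ΣgΣh) / √[(nΣg² − (Σg)²)(nΣh² − (Σh)²)]
Numerator: 5×3432 − 131×137 = -787
Denominator: √[(18545 − 17161)(19355 − 18769)] = √[1384 × 586] = 900.5687
r = -787 / 900.5687 ≈ -0.874

-0.874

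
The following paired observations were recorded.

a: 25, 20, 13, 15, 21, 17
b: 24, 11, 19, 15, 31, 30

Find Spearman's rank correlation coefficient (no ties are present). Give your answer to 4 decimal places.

0.3714

Rank a: 6, 4, 1, 2, 5, 3
Rank b: 4, 1, 3, 2, 6, 5
d = rank(a) − rank(b): 2, 3, -2, 0, -1, -2; Σd² = 22
ρ = 1 − 6Σd² / [n(n²−1)] = 1 − 6×22 / (6×35) = 1 − 132/210 ≈ 0.3714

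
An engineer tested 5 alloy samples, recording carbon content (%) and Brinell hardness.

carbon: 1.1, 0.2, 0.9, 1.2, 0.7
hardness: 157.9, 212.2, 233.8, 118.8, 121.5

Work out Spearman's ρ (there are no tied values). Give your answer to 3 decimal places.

Rank carbon: 4, 1, 3, 5, 2
Rank hardness: 3, 4, 5, 1, 2
d = rank(carbon) − rank(hardness): 1, -3, -2, 4, 0; Σd² = 30
ρ = 1 − 6Σd² / [n(n²−1)] = 1 − 6×30 / (5×24) = 1 − 180/120 ≈ -0.500

-0.500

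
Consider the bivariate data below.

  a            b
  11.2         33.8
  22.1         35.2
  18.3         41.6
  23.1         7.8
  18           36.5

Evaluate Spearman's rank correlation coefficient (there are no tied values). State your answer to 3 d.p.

-0.300

Rank a: 1, 4, 3, 5, 2
Rank b: 2, 3, 5, 1, 4
d = rank(a) − rank(b): -1, 1, -2, 4, -2; Σd² = 26
ρ = 1 − 6Σd² / [n(n²−1)] = 1 − 6×26 / (5×24) = 1 − 156/120 ≈ -0.300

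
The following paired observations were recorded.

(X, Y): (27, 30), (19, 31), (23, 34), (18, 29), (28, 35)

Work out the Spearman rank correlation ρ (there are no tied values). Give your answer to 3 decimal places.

Rank X: 4, 2, 3, 1, 5
Rank Y: 2, 3, 4, 1, 5
d = rank(X) − rank(Y): 2, -1, -1, 0, 0; Σd² = 6
ρ = 1 − 6Σd² / [n(n²−1)] = 1 − 6×6 / (5×24) = 1 − 36/120 ≈ 0.700

0.700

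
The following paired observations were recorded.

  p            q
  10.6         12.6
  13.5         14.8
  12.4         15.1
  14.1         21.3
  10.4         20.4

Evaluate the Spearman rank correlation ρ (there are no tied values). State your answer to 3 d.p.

0.300

Rank p: 2, 4, 3, 5, 1
Rank q: 1, 2, 3, 5, 4
d = rank(p) − rank(q): 1, 2, 0, 0, -3; Σd² = 14
ρ = 1 − 6Σd² / [n(n²−1)] = 1 − 6×14 / (5×24) = 1 − 84/120 ≈ 0.300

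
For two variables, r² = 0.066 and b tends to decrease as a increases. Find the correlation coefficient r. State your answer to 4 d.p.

-0.2569

|r| = √0.066 = 0.2569
The association is negative, so r = −0.2569.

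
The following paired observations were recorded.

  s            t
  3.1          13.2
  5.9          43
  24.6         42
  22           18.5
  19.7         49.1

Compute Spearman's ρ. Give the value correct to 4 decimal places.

0.2000

Rank s: 1, 2, 5, 4, 3
Rank t: 1, 4, 3, 2, 5
d = rank(s) − rank(t): 0, -2, 2, 2, -2; Σd² = 16
ρ = 1 − 6Σd² / [n(n²−1)] = 1 − 6×16 / (5×24) = 1 − 96/120 ≈ 0.2000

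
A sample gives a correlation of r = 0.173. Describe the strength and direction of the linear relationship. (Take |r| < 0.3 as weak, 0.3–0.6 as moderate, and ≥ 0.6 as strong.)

weak positive

r = 0.173 > 0 so the relationship is positive.
|r| = 0.173, which falls in the weak range.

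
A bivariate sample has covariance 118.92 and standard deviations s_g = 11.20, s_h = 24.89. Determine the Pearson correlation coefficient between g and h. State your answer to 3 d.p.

r = Cov(g,h) / (s_g · s_h) = 118.92 / (11.20 × 24.89)
  = 118.92 / 278.7680 ≈ 0.427

0.427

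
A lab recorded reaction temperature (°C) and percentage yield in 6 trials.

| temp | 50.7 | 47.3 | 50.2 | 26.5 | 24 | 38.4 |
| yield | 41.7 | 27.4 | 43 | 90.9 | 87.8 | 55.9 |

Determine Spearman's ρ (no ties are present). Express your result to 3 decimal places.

-0.771

Rank temp: 6, 4, 5, 2, 1, 3
Rank yield: 2, 1, 3, 6, 5, 4
d = rank(temp) − rank(yield): 4, 3, 2, -4, -4, -1; Σd² = 62
ρ = 1 − 6Σd² / [n(n²−1)] = 1 − 6×62 / (6×35) = 1 − 372/210 ≈ -0.771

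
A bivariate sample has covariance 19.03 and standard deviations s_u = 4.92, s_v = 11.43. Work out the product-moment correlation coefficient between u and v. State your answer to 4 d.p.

r = Cov(u,v) / (s_u · s_v) = 19.03 / (4.92 × 11.43)
  = 19.03 / 56.2356 ≈ 0.3384

0.3384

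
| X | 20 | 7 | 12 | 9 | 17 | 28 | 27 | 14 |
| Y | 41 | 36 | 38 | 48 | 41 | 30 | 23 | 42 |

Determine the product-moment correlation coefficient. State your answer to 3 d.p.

-0.710

n = 8, ΣX = 134, ΣY = 299, ΣX² = 2672, ΣY² = 11599, ΣXY = 4706
nΣXY − ΣXΣY = 37648 − 40066 = -2418
nΣX² − (ΣX)² = 21376 − 17956 = 3420; nΣY² − (ΣY)² = 92792 − 89401 = 3391
r = -2418 / √(3420 × 3391) = -2418 / 3405.4691 ≈ -0.710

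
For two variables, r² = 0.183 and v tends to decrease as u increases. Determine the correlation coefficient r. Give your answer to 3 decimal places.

-0.428

|r| = √0.183 = 0.428
The association is negative, so r = −0.428.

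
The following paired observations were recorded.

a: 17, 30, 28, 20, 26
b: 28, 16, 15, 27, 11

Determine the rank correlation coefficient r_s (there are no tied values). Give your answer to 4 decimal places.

-0.6000

Rank a: 1, 5, 4, 2, 3
Rank b: 5, 3, 2, 4, 1
d = rank(a) − rank(b): -4, 2, 2, -2, 2; Σd² = 32
ρ = 1 − 6Σd² / [n(n²−1)] = 1 − 6×32 / (5×24) = 1 − 192/120 ≈ -0.6000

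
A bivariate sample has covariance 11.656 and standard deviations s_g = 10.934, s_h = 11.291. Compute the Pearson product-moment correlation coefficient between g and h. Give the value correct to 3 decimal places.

r = Cov(g,h) / (s_g · s_h) = 11.656 / (10.934 × 11.291)
  = 11.656 / 123.4558 ≈ 0.094

0.094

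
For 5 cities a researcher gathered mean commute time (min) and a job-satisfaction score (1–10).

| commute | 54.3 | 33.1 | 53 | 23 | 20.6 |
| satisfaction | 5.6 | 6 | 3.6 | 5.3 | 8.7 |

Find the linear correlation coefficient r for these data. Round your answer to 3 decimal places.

-0.675

n = 5, Σx = 184, Σy = 29.2, Σx² = 7806.46, Σy² = 184.1, Σxy = 994.6
nΣxy − ΣxΣy = 4973 − 5372.8 = -399.8
nΣx² − (Σx)² = 39032.3 − 33856 = 5176.3; nΣy² − (Σy)² = 920.5 − 852.64 = 67.86
r = -399.8 / √(5176.3 × 67.86) = -399.8 / 592.6751 ≈ -0.675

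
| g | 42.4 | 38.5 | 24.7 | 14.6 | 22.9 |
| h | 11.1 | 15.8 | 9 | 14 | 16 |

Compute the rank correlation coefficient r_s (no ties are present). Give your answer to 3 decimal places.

-0.300

Rank g: 5, 4, 3, 1, 2
Rank h: 2, 4, 1, 3, 5
d = rank(g) − rank(h): 3, 0, 2, -2, -3; Σd² = 26
ρ = 1 − 6Σd² / [n(n²−1)] = 1 − 6×26 / (5×24) = 1 − 156/120 ≈ -0.300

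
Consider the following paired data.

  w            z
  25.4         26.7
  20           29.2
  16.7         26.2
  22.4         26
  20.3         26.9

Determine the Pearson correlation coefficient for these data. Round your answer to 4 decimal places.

n = 5, Σw = 104.8, Σz = 135, Σw² = 2237.9, Σz² = 3651.58, Σwz = 2828.19
nΣwz − ΣwΣz = 14140.95 − 14148 = -7.05
nΣw² − (Σw)² = 11189.5 − 10983.04 = 206.46; nΣz² − (Σz)² = 18257.9 − 18225 = 32.9
r = -7.05 / √(206.46 × 32.9) = -7.05 / 82.4168 ≈ -0.0855

-0.0855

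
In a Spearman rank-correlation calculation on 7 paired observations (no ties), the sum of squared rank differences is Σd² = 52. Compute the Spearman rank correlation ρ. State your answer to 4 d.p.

0.0714

ρ = 1 − 6Σd² / [n(n²−1)] = 1 − 6×52 / (7×48)
  = 1 − 312/336 = 1 − 0.92857 ≈ 0.0714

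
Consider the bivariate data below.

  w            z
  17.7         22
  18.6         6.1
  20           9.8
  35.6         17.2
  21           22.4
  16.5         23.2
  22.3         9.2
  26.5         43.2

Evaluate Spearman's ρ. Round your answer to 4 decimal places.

Rank w: 2, 3, 4, 8, 5, 1, 6, 7
Rank z: 5, 1, 3, 4, 6, 7, 2, 8
d = rank(w) − rank(z): -3, 2, 1, 4, -1, -6, 4, -1; Σd² = 84
ρ = 1 − 6Σd² / [n(n²−1)] = 1 − 6×84 / (8×63) = 1 − 504/504 ≈ 0.0000

0.0000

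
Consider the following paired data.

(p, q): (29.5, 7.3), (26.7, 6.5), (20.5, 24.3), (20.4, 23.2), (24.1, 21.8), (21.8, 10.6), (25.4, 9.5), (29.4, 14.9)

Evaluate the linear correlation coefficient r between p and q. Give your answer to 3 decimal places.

n = 8, Σp = 197.8, Σq = 118.1, Σp² = 4985.12, Σq² = 2124.13, Σpq = 2796.15
nΣpq − ΣpΣq = 22369.2 − 23360.18 = -990.98
nΣp² − (Σp)² = 39880.96 − 39124.84 = 756.12; nΣq² − (Σq)² = 16993.04 − 13947.61 = 3045.43
r = -990.98 / √(756.12 × 3045.43) = -990.98 / 1517.4685 ≈ -0.653

-0.653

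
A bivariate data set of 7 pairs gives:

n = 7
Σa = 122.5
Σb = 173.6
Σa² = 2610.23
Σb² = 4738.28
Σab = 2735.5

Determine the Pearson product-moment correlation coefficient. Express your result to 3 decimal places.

r = (nΣab − ΣaΣb) / √[(nΣa² − (Σa)²)(nΣb² − (Σb)²)]
Numerator: 7×2735.5 − 122.5×173.6 = -2117.5
Denominator: √[(18271.61 − 15006.25)(33167.96 − 30136.96)] = √[3265.36 × 3031] = 3145.9984
r = -2117.5 / 3145.9984 ≈ -0.673

-0.673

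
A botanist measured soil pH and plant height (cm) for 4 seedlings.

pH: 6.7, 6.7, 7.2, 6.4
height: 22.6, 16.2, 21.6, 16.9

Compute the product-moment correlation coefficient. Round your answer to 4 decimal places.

n = 4, Σx = 27, Σy = 77.3, Σx² = 182.58, Σy² = 1525.37, Σxy = 523.64
nΣxy − ΣxΣy = 2094.56 − 2087.1 = 7.46
nΣx² − (Σx)² = 730.32 − 729 = 1.32; nΣy² − (Σy)² = 6101.48 − 5975.29 = 126.19
r = 7.46 / √(1.32 × 126.19) = 7.46 / 12.9062 ≈ 0.5780

0.5780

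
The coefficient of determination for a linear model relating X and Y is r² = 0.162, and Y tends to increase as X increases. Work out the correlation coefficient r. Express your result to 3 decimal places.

|r| = √0.162 = 0.402
The association is positive, so r = 0.402.

0.402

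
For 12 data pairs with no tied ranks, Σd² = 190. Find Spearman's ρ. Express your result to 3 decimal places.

0.336

ρ = 1 − 6Σd² / [n(n²−1)] = 1 − 6×190 / (12×143)
  = 1 − 1140/1716 = 1 − 0.6643 ≈ 0.336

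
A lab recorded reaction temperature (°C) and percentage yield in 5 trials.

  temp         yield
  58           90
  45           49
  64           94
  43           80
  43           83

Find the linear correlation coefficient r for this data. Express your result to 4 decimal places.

n = 5, Σx = 253, Σy = 396, Σx² = 13183, Σy² = 32626, Σxy = 20450
nΣxy − ΣxΣy = 102250 − 100188 = 2062
nΣx² − (Σx)² = 65915 − 64009 = 1906; nΣy² − (Σy)² = 163130 − 156816 = 6314
r = 2062 / √(1906 × 6314) = 2062 / 3469.0754 ≈ 0.5944

0.5944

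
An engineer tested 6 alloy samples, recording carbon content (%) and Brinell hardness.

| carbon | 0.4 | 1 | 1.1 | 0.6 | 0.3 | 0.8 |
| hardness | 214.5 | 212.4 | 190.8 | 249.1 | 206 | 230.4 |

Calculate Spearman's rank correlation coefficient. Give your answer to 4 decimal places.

-0.2571

Rank carbon: 2, 5, 6, 3, 1, 4
Rank hardness: 4, 3, 1, 6, 2, 5
d = rank(carbon) − rank(hardness): -2, 2, 5, -3, -1, -1; Σd² = 44
ρ = 1 − 6Σd² / [n(n²−1)] = 1 − 6×44 / (6×35) = 1 − 264/210 ≈ -0.2571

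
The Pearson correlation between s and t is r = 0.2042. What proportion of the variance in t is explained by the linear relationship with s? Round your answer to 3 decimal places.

r² = (0.2042)² = 0.042

0.042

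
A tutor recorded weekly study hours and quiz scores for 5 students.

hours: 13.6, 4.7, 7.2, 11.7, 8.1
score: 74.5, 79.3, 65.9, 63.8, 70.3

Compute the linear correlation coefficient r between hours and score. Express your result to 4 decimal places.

-0.3236

n = 5, Σx = 45.3, Σy = 353.8, Σx² = 461.39, Σy² = 25194.08, Σxy = 3176.28
nΣxy − ΣxΣy = 15881.4 − 16027.14 = -145.74
nΣx² − (Σx)² = 2306.95 − 2052.09 = 254.86; nΣy² − (Σy)² = 125970.4 − 125174.44 = 795.96
r = -145.74 / √(254.86 × 795.96) = -145.74 / 450.3980 ≈ -0.3236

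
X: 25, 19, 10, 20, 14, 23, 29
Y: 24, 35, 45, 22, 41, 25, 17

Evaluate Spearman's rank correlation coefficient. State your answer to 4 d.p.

Rank X: 6, 3, 1, 4, 2, 5, 7
Rank Y: 3, 5, 7, 2, 6, 4, 1
d = rank(X) − rank(Y): 3, -2, -6, 2, -4, 1, 6; Σd² = 106
ρ = 1 − 6Σd² / [n(n²−1)] = 1 − 6×106 / (7×48) = 1 − 636/336 ≈ -0.8929

-0.8929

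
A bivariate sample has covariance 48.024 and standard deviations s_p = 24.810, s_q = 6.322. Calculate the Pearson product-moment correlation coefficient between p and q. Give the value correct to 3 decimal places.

r = Cov(p,q) / (s_p · s_q) = 48.024 / (24.810 × 6.322)
  = 48.024 / 156.8488 ≈ 0.306

0.306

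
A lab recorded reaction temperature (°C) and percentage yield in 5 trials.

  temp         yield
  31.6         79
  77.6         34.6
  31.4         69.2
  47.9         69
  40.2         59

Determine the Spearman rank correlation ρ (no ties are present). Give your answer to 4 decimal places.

Rank temp: 2, 5, 1, 4, 3
Rank yield: 5, 1, 4, 3, 2
d = rank(temp) − rank(yield): -3, 4, -3, 1, 1; Σd² = 36
ρ = 1 − 6Σd² / [n(n²−1)] = 1 − 6×36 / (5×24) = 1 − 216/120 ≈ -0.8000

-0.8000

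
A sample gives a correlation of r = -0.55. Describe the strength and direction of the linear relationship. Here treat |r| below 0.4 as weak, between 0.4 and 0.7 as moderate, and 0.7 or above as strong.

moderate negative

r = -0.55 < 0 so the relationship is negative.
|r| = 0.55, which falls in the moderate range.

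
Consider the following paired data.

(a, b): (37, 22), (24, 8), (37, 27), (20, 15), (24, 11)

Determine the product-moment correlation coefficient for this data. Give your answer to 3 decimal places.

n = 5, Σa = 142, Σb = 83, Σa² = 4290, Σb² = 1623, Σab = 2569
nΣab − ΣaΣb = 12845 − 11786 = 1059
nΣa² − (Σa)² = 21450 − 20164 = 1286; nΣb² − (Σb)² = 8115 − 6889 = 1226
r = 1059 / √(1286 × 1226) = 1059 / 1255.6417 ≈ 0.843

0.843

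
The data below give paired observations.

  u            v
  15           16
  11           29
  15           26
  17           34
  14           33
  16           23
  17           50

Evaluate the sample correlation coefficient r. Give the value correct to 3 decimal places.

n = 7, Σu = 105, Σv = 211, Σu² = 1601, Σv² = 7047, Σuv = 3207
nΣuv − ΣuΣv = 22449 − 22155 = 294
nΣu² − (Σu)² = 11207 − 11025 = 182; nΣv² − (Σv)² = 49329 − 44521 = 4808
r = 294 / √(182 × 4808) = 294 / 935.4443 ≈ 0.314

0.314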